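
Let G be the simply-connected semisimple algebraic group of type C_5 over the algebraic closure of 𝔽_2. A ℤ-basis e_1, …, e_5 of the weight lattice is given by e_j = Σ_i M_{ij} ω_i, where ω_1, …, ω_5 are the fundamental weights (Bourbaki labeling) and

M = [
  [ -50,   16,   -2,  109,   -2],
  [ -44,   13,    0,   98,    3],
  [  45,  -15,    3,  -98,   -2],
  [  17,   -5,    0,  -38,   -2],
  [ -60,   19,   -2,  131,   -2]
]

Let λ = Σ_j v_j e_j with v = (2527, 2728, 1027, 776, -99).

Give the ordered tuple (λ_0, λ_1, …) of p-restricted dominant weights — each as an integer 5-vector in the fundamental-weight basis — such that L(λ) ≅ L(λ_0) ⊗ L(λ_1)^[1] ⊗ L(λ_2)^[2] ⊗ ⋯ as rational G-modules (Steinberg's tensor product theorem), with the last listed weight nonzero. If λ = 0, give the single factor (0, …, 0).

Converting to the ω-basis (c_i = row i of M dotted with v = (2527, 2728, 1027, 776, -99)):
  c_1 = (-50)·(2527) + (16)·(2728) + (-2)·(1027) + (109)·(776) + (-2)·(-99) = 26
  c_2 = (-44)·(2527) + (13)·(2728) + (0)·(1027) + (98)·(776) + (3)·(-99) = 27
  c_3 = (45)·(2527) + (-15)·(2728) + (3)·(1027) + (-98)·(776) + (-2)·(-99) = 26
  c_4 = (17)·(2527) + (-5)·(2728) + (0)·(1027) + (-38)·(776) + (-2)·(-99) = 29
  c_5 = (-60)·(2527) + (19)·(2728) + (-2)·(1027) + (131)·(776) + (-2)·(-99) = 12
p = 2; digits c_i = Σ_j d_{ij}·2^j, 0 ≤ d_{ij} < 2:
  c_1 = 26 = 0·2^0 + 1·2^1 + 0·2^2 + 1·2^3 + 1·2^4
  c_2 = 27 = 1·2^0 + 1·2^1 + 0·2^2 + 1·2^3 + 1·2^4
  c_3 = 26 = 0·2^0 + 1·2^1 + 0·2^2 + 1·2^3 + 1·2^4
  c_4 = 29 = 1·2^0 + 0·2^1 + 1·2^2 + 1·2^3 + 1·2^4
  c_5 = 12 = 0·2^0 + 0·2^1 + 1·2^2 + 1·2^3
Factor λ_0 = (0, 1, 0, 1, 0)
Factor λ_1 = (1, 1, 1, 0, 0)
Factor λ_2 = (0, 0, 0, 1, 1)
Factor λ_3 = (1, 1, 1, 1, 1)
Factor λ_4 = (1, 1, 1, 1, 0)

((0, 1, 0, 1, 0), (1, 1, 1, 0, 0), (0, 0, 0, 1, 1), (1, 1, 1, 1, 1), (1, 1, 1, 1, 0))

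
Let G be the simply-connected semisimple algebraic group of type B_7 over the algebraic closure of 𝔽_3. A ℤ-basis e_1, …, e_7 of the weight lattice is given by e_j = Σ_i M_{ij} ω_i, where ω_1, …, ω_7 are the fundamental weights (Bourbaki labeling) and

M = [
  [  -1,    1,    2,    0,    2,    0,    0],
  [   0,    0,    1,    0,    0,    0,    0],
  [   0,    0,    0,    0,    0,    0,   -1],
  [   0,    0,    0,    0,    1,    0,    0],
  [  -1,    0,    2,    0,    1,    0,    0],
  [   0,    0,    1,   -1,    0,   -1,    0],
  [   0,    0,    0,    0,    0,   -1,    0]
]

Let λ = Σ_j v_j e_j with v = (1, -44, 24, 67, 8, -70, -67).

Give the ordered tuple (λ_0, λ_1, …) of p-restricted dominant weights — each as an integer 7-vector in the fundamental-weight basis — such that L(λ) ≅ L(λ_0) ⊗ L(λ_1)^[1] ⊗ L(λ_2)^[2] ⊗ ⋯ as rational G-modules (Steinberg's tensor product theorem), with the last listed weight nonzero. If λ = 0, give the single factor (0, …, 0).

Converting to the ω-basis (c_i = row i of M dotted with v = (1, -44, 24, 67, 8, -70, -67)):
  c_1 = (-1)·(1) + (1)·(-44) + (2)·(24) + (0)·(67) + (2)·(8) + (0)·(-70) + (0)·(-67) = 19
  c_2 = (0)·(1) + (0)·(-44) + (1)·(24) + (0)·(67) + (0)·(8) + (0)·(-70) + (0)·(-67) = 24
  c_3 = (0)·(1) + (0)·(-44) + (0)·(24) + (0)·(67) + (0)·(8) + (0)·(-70) + (-1)·(-67) = 67
  c_4 = (0)·(1) + (0)·(-44) + (0)·(24) + (0)·(67) + (1)·(8) + (0)·(-70) + (0)·(-67) = 8
  c_5 = (-1)·(1) + (0)·(-44) + (2)·(24) + (0)·(67) + (1)·(8) + (0)·(-70) + (0)·(-67) = 55
  c_6 = (0)·(1) + (0)·(-44) + (1)·(24) + (-1)·(67) + (0)·(8) + (-1)·(-70) + (0)·(-67) = 27
  c_7 = (0)·(1) + (0)·(-44) + (0)·(24) + (0)·(67) + (0)·(8) + (-1)·(-70) + (0)·(-67) = 70
Expand coordinatewise in base 3:
  c_1 = 19 = 1·3^0 + 0·3^1 + 2·3^2
  c_2 = 24 = 0·3^0 + 2·3^1 + 2·3^2
  c_3 = 67 = 1·3^0 + 1·3^1 + 1·3^2 + 2·3^3
  c_4 = 8 = 2·3^0 + 2·3^1
  c_5 = 55 = 1·3^0 + 0·3^1 + 0·3^2 + 2·3^3
  c_6 = 27 = 0·3^0 + 0·3^1 + 0·3^2 + 1·3^3
  c_7 = 70 = 1·3^0 + 2·3^1 + 1·3^2 + 2·3^3
p-restricted factor λ_0 = (1, 0, 1, 2, 1, 0, 1)
p-restricted factor λ_1 = (0, 2, 1, 2, 0, 0, 2)
p-restricted factor λ_2 = (2, 2, 1, 0, 0, 0, 1)
p-restricted factor λ_3 = (0, 0, 2, 0, 2, 1, 2)

((1, 0, 1, 2, 1, 0, 1), (0, 2, 1, 2, 0, 0, 2), (2, 2, 1, 0, 0, 0, 1), (0, 0, 2, 0, 2, 1, 2))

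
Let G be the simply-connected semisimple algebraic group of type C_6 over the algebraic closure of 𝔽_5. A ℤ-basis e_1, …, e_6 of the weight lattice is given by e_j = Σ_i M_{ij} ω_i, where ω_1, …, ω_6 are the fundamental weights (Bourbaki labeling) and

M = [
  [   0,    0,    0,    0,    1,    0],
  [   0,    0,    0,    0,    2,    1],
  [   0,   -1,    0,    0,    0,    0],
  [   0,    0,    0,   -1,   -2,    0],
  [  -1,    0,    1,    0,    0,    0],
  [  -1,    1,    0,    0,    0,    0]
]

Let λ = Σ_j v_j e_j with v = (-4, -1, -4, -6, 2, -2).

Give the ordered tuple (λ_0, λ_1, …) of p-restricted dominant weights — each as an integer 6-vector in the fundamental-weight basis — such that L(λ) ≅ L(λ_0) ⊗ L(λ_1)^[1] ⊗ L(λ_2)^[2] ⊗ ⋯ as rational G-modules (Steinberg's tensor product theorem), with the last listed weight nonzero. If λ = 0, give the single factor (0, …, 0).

((2, 2, 1, 2, 0, 3),)

Compute c_i = Σ_j M_{ij} v_j with v = (-4, -1, -4, -6, 2, -2):
  c_1 = 0*-4 + 0*-1 + 0*-4 + 0*-6 + 1*2 + 0*-2 = 2
  c_2 = 0*-4 + 0*-1 + 0*-4 + 0*-6 + 2*2 + 1*-2 = 2
  c_3 = 0*-4 + -1*-1 + 0*-4 + 0*-6 + 0*2 + 0*-2 = 1
  c_4 = 0*-4 + 0*-1 + 0*-4 + -1*-6 + -2*2 + 0*-2 = 2
  c_5 = -1*-4 + 0*-1 + 1*-4 + 0*-6 + 0*2 + 0*-2 = 0
  c_6 = -1*-4 + 1*-1 + 0*-4 + 0*-6 + 0*2 + 0*-2 = 3
Base-5 expansion of each c_i:
  c_1 = 2 = 2·5^0
  c_2 = 2 = 2·5^0
  c_3 = 1 = 1·5^0
  c_4 = 2 = 2·5^0
  c_5 = 0
  c_6 = 3 = 3·5^0
Factor λ_0 = (2, 2, 1, 2, 0, 3)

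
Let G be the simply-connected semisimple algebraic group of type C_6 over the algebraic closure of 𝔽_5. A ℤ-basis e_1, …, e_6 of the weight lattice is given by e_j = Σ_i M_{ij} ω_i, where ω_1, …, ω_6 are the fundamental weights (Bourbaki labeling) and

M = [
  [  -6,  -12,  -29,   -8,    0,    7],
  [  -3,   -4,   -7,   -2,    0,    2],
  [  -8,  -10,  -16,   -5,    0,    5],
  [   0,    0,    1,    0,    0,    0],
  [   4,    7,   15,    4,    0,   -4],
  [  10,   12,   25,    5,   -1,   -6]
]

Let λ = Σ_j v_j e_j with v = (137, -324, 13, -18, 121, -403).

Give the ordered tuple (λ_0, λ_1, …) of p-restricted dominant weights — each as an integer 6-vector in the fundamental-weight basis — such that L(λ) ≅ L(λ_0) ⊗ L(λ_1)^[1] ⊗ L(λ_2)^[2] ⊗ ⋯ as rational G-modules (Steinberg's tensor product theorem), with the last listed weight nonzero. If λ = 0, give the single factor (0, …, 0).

((2, 4, 1, 3, 0, 4), (2, 4, 2, 2, 3, 2))

ω-coordinates c = M·v, v = (137, -324, 13, -18, 121, -403):
  c_1 = -6*137 + -12*-324 + -29*13 + -8*-18 + 0*121 + 7*-403 = 12
  c_2 = -3*137 + -4*-324 + -7*13 + -2*-18 + 0*121 + 2*-403 = 24
  c_3 = -8*137 + -10*-324 + -16*13 + -5*-18 + 0*121 + 5*-403 = 11
  c_4 = 0*137 + 0*-324 + 1*13 + 0*-18 + 0*121 + 0*-403 = 13
  c_5 = 4*137 + 7*-324 + 15*13 + 4*-18 + 0*121 + -4*-403 = 15
  c_6 = 10*137 + 12*-324 + 25*13 + 5*-18 + -1*121 + -6*-403 = 14
Base-5 expansion of each c_i:
  c_1 = 12 = 2·5^0 + 2·5^1
  c_2 = 24 = 4·5^0 + 4·5^1
  c_3 = 11 = 1·5^0 + 2·5^1
  c_4 = 13 = 3·5^0 + 2·5^1
  c_5 = 15 = 0·5^0 + 3·5^1
  c_6 = 14 = 4·5^0 + 2·5^1
p-restricted factor λ_0 = (2, 4, 1, 3, 0, 4)
p-restricted factor λ_1 = (2, 4, 2, 2, 3, 2)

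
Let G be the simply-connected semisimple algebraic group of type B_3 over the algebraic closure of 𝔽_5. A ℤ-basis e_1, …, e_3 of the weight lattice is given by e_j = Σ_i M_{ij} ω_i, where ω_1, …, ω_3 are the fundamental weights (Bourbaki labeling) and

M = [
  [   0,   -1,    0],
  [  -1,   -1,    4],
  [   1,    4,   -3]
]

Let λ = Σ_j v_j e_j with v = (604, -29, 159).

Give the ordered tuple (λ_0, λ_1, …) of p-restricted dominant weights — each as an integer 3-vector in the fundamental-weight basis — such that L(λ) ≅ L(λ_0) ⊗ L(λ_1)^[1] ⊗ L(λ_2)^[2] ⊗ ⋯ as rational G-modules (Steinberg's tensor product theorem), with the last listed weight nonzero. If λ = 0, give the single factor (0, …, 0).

Change of basis e → ω: c = M·v where v = (604, -29, 159):
  c_1 = 0·604 + (-1)·(-29) + 0·159 = 29
  c_2 = (-1)·(604) + (-1)·(-29) + 4·159 = 61
  c_3 = 1·604 + (4)·(-29) + (-3)·(159) = 11
Base-5 expansion of each c_i:
  c_1 = 29 = 4·5^0 + 0·5^1 + 1·5^2
  c_2 = 61 = 1·5^0 + 2·5^1 + 2·5^2
  c_3 = 11 = 1·5^0 + 2·5^1
Factor λ_0 = (4, 1, 1)
Factor λ_1 = (0, 2, 2)
Factor λ_2 = (1, 2, 0)

((4, 1, 1), (0, 2, 2), (1, 2, 0))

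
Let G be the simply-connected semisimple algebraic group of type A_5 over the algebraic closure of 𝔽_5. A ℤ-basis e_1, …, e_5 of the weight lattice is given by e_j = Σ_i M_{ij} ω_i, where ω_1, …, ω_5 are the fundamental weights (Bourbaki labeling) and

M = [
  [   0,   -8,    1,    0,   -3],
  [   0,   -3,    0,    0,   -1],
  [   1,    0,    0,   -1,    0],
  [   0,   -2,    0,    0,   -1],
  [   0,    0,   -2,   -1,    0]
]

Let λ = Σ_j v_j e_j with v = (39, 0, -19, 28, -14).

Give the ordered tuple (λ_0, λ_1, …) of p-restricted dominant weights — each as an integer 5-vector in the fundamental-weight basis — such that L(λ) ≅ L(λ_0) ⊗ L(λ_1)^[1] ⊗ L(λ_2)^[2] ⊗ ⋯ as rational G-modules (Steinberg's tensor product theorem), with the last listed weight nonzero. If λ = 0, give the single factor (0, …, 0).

ω-coordinates c = M·v, v = (39, 0, -19, 28, -14):
  c_1 = (0)·(39) + (-8)·(0) + (1)·(-19) + (0)·(28) + (-3)·(-14) = 23
  c_2 = (0)·(39) + (-3)·(0) + (0)·(-19) + (0)·(28) + (-1)·(-14) = 14
  c_3 = (1)·(39) + (0)·(0) + (0)·(-19) + (-1)·(28) + (0)·(-14) = 11
  c_4 = (0)·(39) + (-2)·(0) + (0)·(-19) + (0)·(28) + (-1)·(-14) = 14
  c_5 = (0)·(39) + (0)·(0) + (-2)·(-19) + (-1)·(28) + (0)·(-14) = 10
Expand coordinatewise in base 5:
  c_1 = 23 = 3·5^0 + 4·5^1
  c_2 = 14 = 4·5^0 + 2·5^1
  c_3 = 11 = 1·5^0 + 2·5^1
  c_4 = 14 = 4·5^0 + 2·5^1
  c_5 = 10 = 0·5^0 + 2·5^1
λ_0 = (3, 4, 1, 4, 0)
λ_1 = (4, 2, 2, 2, 2)

((3, 4, 1, 4, 0), (4, 2, 2, 2, 2))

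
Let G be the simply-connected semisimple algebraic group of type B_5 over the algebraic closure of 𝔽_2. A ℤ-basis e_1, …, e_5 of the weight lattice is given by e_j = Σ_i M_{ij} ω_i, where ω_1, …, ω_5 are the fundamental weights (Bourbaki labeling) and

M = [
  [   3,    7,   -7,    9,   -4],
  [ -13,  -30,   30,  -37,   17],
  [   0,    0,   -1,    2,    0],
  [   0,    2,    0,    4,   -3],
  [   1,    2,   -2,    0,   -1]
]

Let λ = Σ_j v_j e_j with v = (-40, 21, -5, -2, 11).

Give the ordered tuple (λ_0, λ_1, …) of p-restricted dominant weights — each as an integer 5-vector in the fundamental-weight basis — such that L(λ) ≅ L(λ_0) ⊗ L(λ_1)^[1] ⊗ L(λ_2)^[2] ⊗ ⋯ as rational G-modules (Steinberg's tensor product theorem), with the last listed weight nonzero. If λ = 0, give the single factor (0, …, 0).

((0, 1, 1, 1, 1),)

Converting to the ω-basis (c_i = row i of M dotted with v = (-40, 21, -5, -2, 11)):
  c_1 = (3)·(-40) + (7)·(21) + (-7)·(-5) + (9)·(-2) + (-4)·(11) = 0
  c_2 = (-13)·(-40) + (-30)·(21) + (30)·(-5) + (-37)·(-2) + (17)·(11) = 1
  c_3 = (0)·(-40) + (0)·(21) + (-1)·(-5) + (2)·(-2) + (0)·(11) = 1
  c_4 = (0)·(-40) + (2)·(21) + (0)·(-5) + (4)·(-2) + (-3)·(11) = 1
  c_5 = (1)·(-40) + (2)·(21) + (-2)·(-5) + (0)·(-2) + (-1)·(11) = 1
Writing each c_i in base p = 2:
  c_1 = 0
  c_2 = 1 = 1·2^0
  c_3 = 1 = 1·2^0
  c_4 = 1 = 1·2^0
  c_5 = 1 = 1·2^0
p-restricted factor λ_0 = (0, 1, 1, 1, 1)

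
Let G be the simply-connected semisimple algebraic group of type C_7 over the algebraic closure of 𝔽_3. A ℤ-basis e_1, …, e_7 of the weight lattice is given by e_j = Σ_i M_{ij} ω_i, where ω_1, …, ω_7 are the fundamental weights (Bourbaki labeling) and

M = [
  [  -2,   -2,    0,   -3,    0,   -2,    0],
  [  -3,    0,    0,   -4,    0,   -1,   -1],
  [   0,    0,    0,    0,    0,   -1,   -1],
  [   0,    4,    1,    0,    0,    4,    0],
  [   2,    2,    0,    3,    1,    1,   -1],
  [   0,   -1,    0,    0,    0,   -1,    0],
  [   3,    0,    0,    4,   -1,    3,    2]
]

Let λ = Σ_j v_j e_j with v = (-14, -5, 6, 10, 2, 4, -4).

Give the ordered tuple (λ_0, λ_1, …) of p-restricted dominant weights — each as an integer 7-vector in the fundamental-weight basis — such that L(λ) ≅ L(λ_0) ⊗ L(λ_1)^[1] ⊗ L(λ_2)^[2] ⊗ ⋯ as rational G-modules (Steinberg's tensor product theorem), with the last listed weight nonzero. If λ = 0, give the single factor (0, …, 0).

Change of basis e → ω: c = M·v where v = (-14, -5, 6, 10, 2, 4, -4):
  c_1 = (-2)·(-14) + (-2)·(-5) + 0·6 + (-3)·(10) + 0·2 + (-2)·(4) + (0)·(-4) = 0
  c_2 = (-3)·(-14) + (0)·(-5) + 0·6 + (-4)·(10) + 0·2 + (-1)·(4) + (-1)·(-4) = 2
  c_3 = (0)·(-14) + (0)·(-5) + 0·6 + 0·10 + 0·2 + (-1)·(4) + (-1)·(-4) = 0
  c_4 = (0)·(-14) + (4)·(-5) + 1·6 + 0·10 + 0·2 + 4·4 + (0)·(-4) = 2
  c_5 = (2)·(-14) + (2)·(-5) + 0·6 + 3·10 + 1·2 + 1·4 + (-1)·(-4) = 2
  c_6 = (0)·(-14) + (-1)·(-5) + 0·6 + 0·10 + 0·2 + (-1)·(4) + (0)·(-4) = 1
  c_7 = (3)·(-14) + (0)·(-5) + 0·6 + 4·10 + (-1)·(2) + 3·4 + (2)·(-4) = 0
p = 3; digits c_i = Σ_j d_{ij}·3^j, 0 ≤ d_{ij} < 3:
  c_1 = 0
  c_2 = 2 = 2·3^0
  c_3 = 0
  c_4 = 2 = 2·3^0
  c_5 = 2 = 2·3^0
  c_6 = 1 = 1·3^0
  c_7 = 0
p-restricted factor λ_0 = (0, 2, 0, 2, 2, 1, 0)

((0, 2, 0, 2, 2, 1, 0),)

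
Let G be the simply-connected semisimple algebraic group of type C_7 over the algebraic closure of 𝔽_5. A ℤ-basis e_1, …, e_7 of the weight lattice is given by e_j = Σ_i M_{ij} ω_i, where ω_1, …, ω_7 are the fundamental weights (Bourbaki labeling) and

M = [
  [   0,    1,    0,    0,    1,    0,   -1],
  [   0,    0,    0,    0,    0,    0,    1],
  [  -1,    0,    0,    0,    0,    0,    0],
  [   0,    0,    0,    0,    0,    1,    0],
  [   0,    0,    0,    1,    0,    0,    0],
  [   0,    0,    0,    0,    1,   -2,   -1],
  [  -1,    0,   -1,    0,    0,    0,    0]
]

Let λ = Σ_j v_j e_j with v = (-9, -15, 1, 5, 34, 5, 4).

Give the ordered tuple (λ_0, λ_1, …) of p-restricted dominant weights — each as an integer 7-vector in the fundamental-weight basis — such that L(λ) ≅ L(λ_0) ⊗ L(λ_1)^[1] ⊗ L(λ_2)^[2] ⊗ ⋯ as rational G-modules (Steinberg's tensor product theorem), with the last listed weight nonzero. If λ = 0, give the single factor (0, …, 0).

((0, 4, 4, 0, 0, 0, 3), (3, 0, 1, 1, 1, 4, 1))

Converting to the ω-basis (c_i = row i of M dotted with v = (-9, -15, 1, 5, 34, 5, 4)):
  c_1 = (0)·(-9) + (1)·(-15) + (0)·(1) + (0)·(5) + (1)·(34) + (0)·(5) + (-1)·(4) = 15
  c_2 = (0)·(-9) + (0)·(-15) + (0)·(1) + (0)·(5) + (0)·(34) + (0)·(5) + (1)·(4) = 4
  c_3 = (-1)·(-9) + (0)·(-15) + (0)·(1) + (0)·(5) + (0)·(34) + (0)·(5) + (0)·(4) = 9
  c_4 = (0)·(-9) + (0)·(-15) + (0)·(1) + (0)·(5) + (0)·(34) + (1)·(5) + (0)·(4) = 5
  c_5 = (0)·(-9) + (0)·(-15) + (0)·(1) + (1)·(5) + (0)·(34) + (0)·(5) + (0)·(4) = 5
  c_6 = (0)·(-9) + (0)·(-15) + (0)·(1) + (0)·(5) + (1)·(34) + (-2)·(5) + (-1)·(4) = 20
  c_7 = (-1)·(-9) + (0)·(-15) + (-1)·(1) + (0)·(5) + (0)·(34) + (0)·(5) + (0)·(4) = 8
Base-5 expansion of each c_i:
  c_1 = 15 = 0·5^0 + 3·5^1
  c_2 = 4 = 4·5^0
  c_3 = 9 = 4·5^0 + 1·5^1
  c_4 = 5 = 0·5^0 + 1·5^1
  c_5 = 5 = 0·5^0 + 1·5^1
  c_6 = 20 = 0·5^0 + 4·5^1
  c_7 = 8 = 3·5^0 + 1·5^1
λ_0 = (0, 4, 4, 0, 0, 0, 3)
λ_1 = (3, 0, 1, 1, 1, 4, 1)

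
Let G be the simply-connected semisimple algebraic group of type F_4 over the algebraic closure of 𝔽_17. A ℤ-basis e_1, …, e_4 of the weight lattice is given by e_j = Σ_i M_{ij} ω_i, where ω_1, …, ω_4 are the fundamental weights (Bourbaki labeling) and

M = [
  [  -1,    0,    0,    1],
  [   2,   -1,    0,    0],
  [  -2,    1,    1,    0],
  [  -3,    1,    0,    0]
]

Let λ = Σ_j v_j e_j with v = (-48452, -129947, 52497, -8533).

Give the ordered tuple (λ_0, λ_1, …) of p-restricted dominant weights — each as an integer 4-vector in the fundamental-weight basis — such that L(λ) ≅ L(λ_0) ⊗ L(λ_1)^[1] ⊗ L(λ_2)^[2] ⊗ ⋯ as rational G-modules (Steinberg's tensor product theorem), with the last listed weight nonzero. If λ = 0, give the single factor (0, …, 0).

((3, 12, 6, 7), (2, 5, 5, 5), (2, 12, 16, 2), (8, 6, 3, 3))

In the fundamental-weight basis, λ has coordinates c = M·v (v = (-48452, -129947, 52497, -8533)):
  c_1 = (-1)·(-48452) + (0)·(-129947) + (0)·(52497) + (1)·(-8533) = 39919
  c_2 = (2)·(-48452) + (-1)·(-129947) + (0)·(52497) + (0)·(-8533) = 33043
  c_3 = (-2)·(-48452) + (1)·(-129947) + (1)·(52497) + (0)·(-8533) = 19454
  c_4 = (-3)·(-48452) + (1)·(-129947) + (0)·(52497) + (0)·(-8533) = 15409
Writing each c_i in base p = 17:
  c_1 = 39919 = 3·17^0 + 2·17^1 + 2·17^2 + 8·17^3
  c_2 = 33043 = 12·17^0 + 5·17^1 + 12·17^2 + 6·17^3
  c_3 = 19454 = 6·17^0 + 5·17^1 + 16·17^2 + 3·17^3
  c_4 = 15409 = 7·17^0 + 5·17^1 + 2·17^2 + 3·17^3
λ_0 = (3, 12, 6, 7)
λ_1 = (2, 5, 5, 5)
λ_2 = (2, 12, 16, 2)
λ_3 = (8, 6, 3, 3)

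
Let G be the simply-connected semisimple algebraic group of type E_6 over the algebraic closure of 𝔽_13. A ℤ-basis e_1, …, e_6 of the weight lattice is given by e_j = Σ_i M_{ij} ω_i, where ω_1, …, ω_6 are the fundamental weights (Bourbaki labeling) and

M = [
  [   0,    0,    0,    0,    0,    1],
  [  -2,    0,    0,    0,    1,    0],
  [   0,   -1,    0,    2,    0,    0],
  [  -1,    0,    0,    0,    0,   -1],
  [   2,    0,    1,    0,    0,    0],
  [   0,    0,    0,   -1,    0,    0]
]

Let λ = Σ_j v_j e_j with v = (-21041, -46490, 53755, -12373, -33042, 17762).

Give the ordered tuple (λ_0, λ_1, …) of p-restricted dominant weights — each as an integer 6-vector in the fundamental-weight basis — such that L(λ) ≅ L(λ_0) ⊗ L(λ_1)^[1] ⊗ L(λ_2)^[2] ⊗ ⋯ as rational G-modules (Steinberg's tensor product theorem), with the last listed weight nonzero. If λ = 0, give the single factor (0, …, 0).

((4, 5, 8, 3, 12, 10), (1, 6, 8, 5, 0, 2), (1, 1, 11, 6, 4, 8), (8, 4, 9, 1, 5, 5))

Compute c_i = Σ_j M_{ij} v_j with v = (-21041, -46490, 53755, -12373, -33042, 17762):
  c_1 = 0*-21041 + 0*-46490 + 0*53755 + 0*-12373 + 0*-33042 + 1*17762 = 17762
  c_2 = -2*-21041 + 0*-46490 + 0*53755 + 0*-12373 + 1*-33042 + 0*17762 = 9040
  c_3 = 0*-21041 + -1*-46490 + 0*53755 + 2*-12373 + 0*-33042 + 0*17762 = 21744
  c_4 = -1*-21041 + 0*-46490 + 0*53755 + 0*-12373 + 0*-33042 + -1*17762 = 3279
  c_5 = 2*-21041 + 0*-46490 + 1*53755 + 0*-12373 + 0*-33042 + 0*17762 = 11673
  c_6 = 0*-21041 + 0*-46490 + 0*53755 + -1*-12373 + 0*-33042 + 0*17762 = 12373
p = 13; digits c_i = Σ_j d_{ij}·13^j, 0 ≤ d_{ij} < 13:
  c_1 = 17762 = 4·13^0 + 1·13^1 + 1·13^2 + 8·13^3
  c_2 = 9040 = 5·13^0 + 6·13^1 + 1·13^2 + 4·13^3
  c_3 = 21744 = 8·13^0 + 8·13^1 + 11·13^2 + 9·13^3
  c_4 = 3279 = 3·13^0 + 5·13^1 + 6·13^2 + 1·13^3
  c_5 = 11673 = 12·13^0 + 0·13^1 + 4·13^2 + 5·13^3
  c_6 = 12373 = 10·13^0 + 2·13^1 + 8·13^2 + 5·13^3
Factor λ_0 = (4, 5, 8, 3, 12, 10)
Factor λ_1 = (1, 6, 8, 5, 0, 2)
Factor λ_2 = (1, 1, 11, 6, 4, 8)
Factor λ_3 = (8, 4, 9, 1, 5, 5)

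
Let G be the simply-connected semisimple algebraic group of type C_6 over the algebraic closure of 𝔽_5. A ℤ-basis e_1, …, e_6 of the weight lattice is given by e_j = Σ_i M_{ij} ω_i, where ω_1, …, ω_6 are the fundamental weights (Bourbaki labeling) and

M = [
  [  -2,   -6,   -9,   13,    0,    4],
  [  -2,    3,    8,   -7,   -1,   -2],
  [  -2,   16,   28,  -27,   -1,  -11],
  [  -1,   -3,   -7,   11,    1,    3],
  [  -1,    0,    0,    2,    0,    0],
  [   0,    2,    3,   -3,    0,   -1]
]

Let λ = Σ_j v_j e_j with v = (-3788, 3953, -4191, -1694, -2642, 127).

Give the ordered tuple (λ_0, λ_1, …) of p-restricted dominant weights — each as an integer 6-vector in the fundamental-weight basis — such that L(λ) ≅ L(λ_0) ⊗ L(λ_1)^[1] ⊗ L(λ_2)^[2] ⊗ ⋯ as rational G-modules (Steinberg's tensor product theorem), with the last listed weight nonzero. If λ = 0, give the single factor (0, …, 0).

((3, 3, 4, 1, 0, 3), (2, 0, 1, 4, 0, 2), (2, 1, 3, 4, 1, 1), (0, 1, 3, 2, 3, 2))

Converting to the ω-basis (c_i = row i of M dotted with v = (-3788, 3953, -4191, -1694, -2642, 127)):
  c_1 = (-2)·(-3788) + (-6)·(3953) + (-9)·(-4191) + (13)·(-1694) + (0)·(-2642) + (4)·(127) = 63
  c_2 = (-2)·(-3788) + (3)·(3953) + (8)·(-4191) + (-7)·(-1694) + (-1)·(-2642) + (-2)·(127) = 153
  c_3 = (-2)·(-3788) + (16)·(3953) + (28)·(-4191) + (-27)·(-1694) + (-1)·(-2642) + (-11)·(127) = 459
  c_4 = (-1)·(-3788) + (-3)·(3953) + (-7)·(-4191) + (11)·(-1694) + (1)·(-2642) + (3)·(127) = 371
  c_5 = (-1)·(-3788) + (0)·(3953) + (0)·(-4191) + (2)·(-1694) + (0)·(-2642) + (0)·(127) = 400
  c_6 = (0)·(-3788) + (2)·(3953) + (3)·(-4191) + (-3)·(-1694) + (0)·(-2642) + (-1)·(127) = 288
Writing each c_i in base p = 5:
  c_1 = 63 = 3·5^0 + 2·5^1 + 2·5^2
  c_2 = 153 = 3·5^0 + 0·5^1 + 1·5^2 + 1·5^3
  c_3 = 459 = 4·5^0 + 1·5^1 + 3·5^2 + 3·5^3
  c_4 = 371 = 1·5^0 + 4·5^1 + 4·5^2 + 2·5^3
  c_5 = 400 = 0·5^0 + 0·5^1 + 1·5^2 + 3·5^3
  c_6 = 288 = 3·5^0 + 2·5^1 + 1·5^2 + 2·5^3
p-restricted factor λ_0 = (3, 3, 4, 1, 0, 3)
p-restricted factor λ_1 = (2, 0, 1, 4, 0, 2)
p-restricted factor λ_2 = (2, 1, 3, 4, 1, 1)
p-restricted factor λ_3 = (0, 1, 3, 2, 3, 2)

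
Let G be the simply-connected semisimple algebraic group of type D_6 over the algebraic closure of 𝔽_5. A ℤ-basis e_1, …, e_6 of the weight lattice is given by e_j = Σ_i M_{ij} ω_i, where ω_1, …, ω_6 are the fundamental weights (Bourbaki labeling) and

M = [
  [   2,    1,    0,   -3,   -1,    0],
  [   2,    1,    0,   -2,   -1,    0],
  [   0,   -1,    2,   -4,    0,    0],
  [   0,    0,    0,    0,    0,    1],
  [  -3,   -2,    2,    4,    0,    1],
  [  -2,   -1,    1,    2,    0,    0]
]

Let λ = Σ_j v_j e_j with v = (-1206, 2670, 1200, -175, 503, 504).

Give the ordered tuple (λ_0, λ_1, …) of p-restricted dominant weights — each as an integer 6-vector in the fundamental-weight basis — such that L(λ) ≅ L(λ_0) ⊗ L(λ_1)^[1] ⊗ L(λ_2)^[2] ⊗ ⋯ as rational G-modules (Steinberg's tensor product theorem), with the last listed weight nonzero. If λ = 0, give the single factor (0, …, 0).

((0, 0, 0, 4, 2, 2), (1, 1, 1, 0, 1, 3), (1, 4, 2, 0, 4, 3), (2, 0, 3, 4, 3, 4))

Compute c_i = Σ_j M_{ij} v_j with v = (-1206, 2670, 1200, -175, 503, 504):
  c_1 = (2)·(-1206) + 1·2670 + 0·1200 + (-3)·(-175) + (-1)·(503) + 0·504 = 280
  c_2 = (2)·(-1206) + 1·2670 + 0·1200 + (-2)·(-175) + (-1)·(503) + 0·504 = 105
  c_3 = (0)·(-1206) + (-1)·(2670) + 2·1200 + (-4)·(-175) + 0·503 + 0·504 = 430
  c_4 = (0)·(-1206) + 0·2670 + 0·1200 + (0)·(-175) + 0·503 + 1·504 = 504
  c_5 = (-3)·(-1206) + (-2)·(2670) + 2·1200 + (4)·(-175) + 0·503 + 1·504 = 482
  c_6 = (-2)·(-1206) + (-1)·(2670) + 1·1200 + (2)·(-175) + 0·503 + 0·504 = 592
Writing each c_i in base p = 5:
  c_1 = 280 = 0·5^0 + 1·5^1 + 1·5^2 + 2·5^3
  c_2 = 105 = 0·5^0 + 1·5^1 + 4·5^2
  c_3 = 430 = 0·5^0 + 1·5^1 + 2·5^2 + 3·5^3
  c_4 = 504 = 4·5^0 + 0·5^1 + 0·5^2 + 4·5^3
  c_5 = 482 = 2·5^0 + 1·5^1 + 4·5^2 + 3·5^3
  c_6 = 592 = 2·5^0 + 3·5^1 + 3·5^2 + 4·5^3
Factor λ_0 = (0, 0, 0, 4, 2, 2)
Factor λ_1 = (1, 1, 1, 0, 1, 3)
Factor λ_2 = (1, 4, 2, 0, 4, 3)
Factor λ_3 = (2, 0, 3, 4, 3, 4)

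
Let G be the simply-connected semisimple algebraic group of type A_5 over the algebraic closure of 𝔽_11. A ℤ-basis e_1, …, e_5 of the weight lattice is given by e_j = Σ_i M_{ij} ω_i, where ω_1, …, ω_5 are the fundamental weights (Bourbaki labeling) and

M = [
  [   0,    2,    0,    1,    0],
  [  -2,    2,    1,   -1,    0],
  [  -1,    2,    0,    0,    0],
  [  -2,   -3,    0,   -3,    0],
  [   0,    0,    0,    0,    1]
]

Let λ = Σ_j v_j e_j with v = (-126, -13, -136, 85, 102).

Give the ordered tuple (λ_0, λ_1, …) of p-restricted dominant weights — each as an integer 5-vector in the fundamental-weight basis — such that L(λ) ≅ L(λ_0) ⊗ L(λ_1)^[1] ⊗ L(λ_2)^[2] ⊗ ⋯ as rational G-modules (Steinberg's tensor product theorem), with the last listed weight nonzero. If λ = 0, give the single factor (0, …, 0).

Change of basis e → ω: c = M·v where v = (-126, -13, -136, 85, 102):
  c_1 = 0*-126 + 2*-13 + 0*-136 + 1*85 + 0*102 = 59
  c_2 = -2*-126 + 2*-13 + 1*-136 + -1*85 + 0*102 = 5
  c_3 = -1*-126 + 2*-13 + 0*-136 + 0*85 + 0*102 = 100
  c_4 = -2*-126 + -3*-13 + 0*-136 + -3*85 + 0*102 = 36
  c_5 = 0*-126 + 0*-13 + 0*-136 + 0*85 + 1*102 = 102
Base-11 expansion of each c_i:
  c_1 = 59 = 4·11^0 + 5·11^1
  c_2 = 5 = 5·11^0
  c_3 = 100 = 1·11^0 + 9·11^1
  c_4 = 36 = 3·11^0 + 3·11^1
  c_5 = 102 = 3·11^0 + 9·11^1
Factor λ_0 = (4, 5, 1, 3, 3)
Factor λ_1 = (5, 0, 9, 3, 9)

((4, 5, 1, 3, 3), (5, 0, 9, 3, 9))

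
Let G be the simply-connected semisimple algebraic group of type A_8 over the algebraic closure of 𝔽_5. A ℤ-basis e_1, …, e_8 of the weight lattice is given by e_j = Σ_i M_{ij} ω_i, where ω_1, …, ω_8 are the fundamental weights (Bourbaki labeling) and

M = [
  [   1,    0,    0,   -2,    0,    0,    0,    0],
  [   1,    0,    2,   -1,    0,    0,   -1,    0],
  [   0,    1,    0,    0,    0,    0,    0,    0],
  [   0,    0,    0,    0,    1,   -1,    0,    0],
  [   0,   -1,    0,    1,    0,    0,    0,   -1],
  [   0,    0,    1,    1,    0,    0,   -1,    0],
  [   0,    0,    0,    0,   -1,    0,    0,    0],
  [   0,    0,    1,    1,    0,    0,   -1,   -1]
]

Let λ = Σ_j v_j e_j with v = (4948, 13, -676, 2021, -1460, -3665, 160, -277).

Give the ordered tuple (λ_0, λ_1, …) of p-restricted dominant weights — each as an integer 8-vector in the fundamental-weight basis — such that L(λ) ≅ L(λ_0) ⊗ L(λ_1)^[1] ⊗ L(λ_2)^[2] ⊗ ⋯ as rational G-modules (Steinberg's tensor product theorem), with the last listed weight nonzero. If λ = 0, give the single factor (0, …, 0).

((1, 0, 3, 0, 0, 0, 0, 2), (1, 3, 2, 1, 2, 2, 2, 2), (1, 1, 0, 3, 1, 2, 3, 3), (2, 1, 0, 2, 3, 4, 1, 1), (1, 2, 0, 3, 3, 1, 2, 2))

Change of basis e → ω: c = M·v where v = (4948, 13, -676, 2021, -1460, -3665, 160, -277):
  c_1 = 1·4948 + 0·13 + (0)·(-676) + (-2)·(2021) + (0)·(-1460) + (0)·(-3665) + 0·160 + (0)·(-277) = 906
  c_2 = 1·4948 + 0·13 + (2)·(-676) + (-1)·(2021) + (0)·(-1460) + (0)·(-3665) + (-1)·(160) + (0)·(-277) = 1415
  c_3 = 0·4948 + 1·13 + (0)·(-676) + 0·2021 + (0)·(-1460) + (0)·(-3665) + 0·160 + (0)·(-277) = 13
  c_4 = 0·4948 + 0·13 + (0)·(-676) + 0·2021 + (1)·(-1460) + (-1)·(-3665) + 0·160 + (0)·(-277) = 2205
  c_5 = 0·4948 + (-1)·(13) + (0)·(-676) + 1·2021 + (0)·(-1460) + (0)·(-3665) + 0·160 + (-1)·(-277) = 2285
  c_6 = 0·4948 + 0·13 + (1)·(-676) + 1·2021 + (0)·(-1460) + (0)·(-3665) + (-1)·(160) + (0)·(-277) = 1185
  c_7 = 0·4948 + 0·13 + (0)·(-676) + 0·2021 + (-1)·(-1460) + (0)·(-3665) + 0·160 + (0)·(-277) = 1460
  c_8 = 0·4948 + 0·13 + (1)·(-676) + 1·2021 + (0)·(-1460) + (0)·(-3665) + (-1)·(160) + (-1)·(-277) = 1462
Base-5 expansion of each c_i:
  c_1 = 906 = 1·5^0 + 1·5^1 + 1·5^2 + 2·5^3 + 1·5^4
  c_2 = 1415 = 0·5^0 + 3·5^1 + 1·5^2 + 1·5^3 + 2·5^4
  c_3 = 13 = 3·5^0 + 2·5^1
  c_4 = 2205 = 0·5^0 + 1·5^1 + 3·5^2 + 2·5^3 + 3·5^4
  c_5 = 2285 = 0·5^0 + 2·5^1 + 1·5^2 + 3·5^3 + 3·5^4
  c_6 = 1185 = 0·5^0 + 2·5^1 + 2·5^2 + 4·5^3 + 1·5^4
  c_7 = 1460 = 0·5^0 + 2·5^1 + 3·5^2 + 1·5^3 + 2·5^4
  c_8 = 1462 = 2·5^0 + 2·5^1 + 3·5^2 + 1·5^3 + 2·5^4
p-restricted factor λ_0 = (1, 0, 3, 0, 0, 0, 0, 2)
p-restricted factor λ_1 = (1, 3, 2, 1, 2, 2, 2, 2)
p-restricted factor λ_2 = (1, 1, 0, 3, 1, 2, 3, 3)
p-restricted factor λ_3 = (2, 1, 0, 2, 3, 4, 1, 1)
p-restricted factor λ_4 = (1, 2, 0, 3, 3, 1, 2, 2)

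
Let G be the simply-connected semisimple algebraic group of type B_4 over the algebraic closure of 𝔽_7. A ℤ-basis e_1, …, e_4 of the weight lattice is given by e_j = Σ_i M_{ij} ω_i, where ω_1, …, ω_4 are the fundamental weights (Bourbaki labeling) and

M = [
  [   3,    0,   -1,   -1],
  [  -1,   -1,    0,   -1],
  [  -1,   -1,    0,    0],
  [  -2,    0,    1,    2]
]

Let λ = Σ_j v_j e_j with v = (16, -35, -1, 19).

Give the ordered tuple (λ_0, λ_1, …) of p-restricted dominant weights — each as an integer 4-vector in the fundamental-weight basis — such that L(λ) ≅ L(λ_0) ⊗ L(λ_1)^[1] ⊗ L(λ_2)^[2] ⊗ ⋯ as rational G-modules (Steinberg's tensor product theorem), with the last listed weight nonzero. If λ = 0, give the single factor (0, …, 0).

((2, 0, 5, 5), (4, 0, 2, 0))

Change of basis e → ω: c = M·v where v = (16, -35, -1, 19):
  c_1 = (3)·(16) + (0)·(-35) + (-1)·(-1) + (-1)·(19) = 30
  c_2 = (-1)·(16) + (-1)·(-35) + (0)·(-1) + (-1)·(19) = 0
  c_3 = (-1)·(16) + (-1)·(-35) + (0)·(-1) + (0)·(19) = 19
  c_4 = (-2)·(16) + (0)·(-35) + (1)·(-1) + (2)·(19) = 5
p = 7; digits c_i = Σ_j d_{ij}·7^j, 0 ≤ d_{ij} < 7:
  c_1 = 30 = 2·7^0 + 4·7^1
  c_2 = 0
  c_3 = 19 = 5·7^0 + 2·7^1
  c_4 = 5 = 5·7^0
Factor λ_0 = (2, 0, 5, 5)
Factor λ_1 = (4, 0, 2, 0)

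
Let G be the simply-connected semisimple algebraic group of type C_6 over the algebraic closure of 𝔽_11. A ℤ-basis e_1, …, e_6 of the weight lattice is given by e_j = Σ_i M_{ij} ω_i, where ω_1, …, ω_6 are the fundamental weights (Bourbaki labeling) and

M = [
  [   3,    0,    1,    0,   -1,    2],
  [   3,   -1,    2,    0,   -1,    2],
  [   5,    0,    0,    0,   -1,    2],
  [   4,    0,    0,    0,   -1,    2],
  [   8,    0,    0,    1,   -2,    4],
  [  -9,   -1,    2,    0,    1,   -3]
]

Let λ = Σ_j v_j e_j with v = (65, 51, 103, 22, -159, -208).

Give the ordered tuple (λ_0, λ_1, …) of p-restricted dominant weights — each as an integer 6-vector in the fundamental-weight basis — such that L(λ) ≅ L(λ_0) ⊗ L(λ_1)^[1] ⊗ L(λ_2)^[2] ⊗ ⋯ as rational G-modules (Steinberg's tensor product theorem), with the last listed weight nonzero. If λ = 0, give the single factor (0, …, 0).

((8, 5, 2, 3, 6, 2), (3, 8, 6, 0, 2, 3))

ω-coordinates c = M·v, v = (65, 51, 103, 22, -159, -208):
  c_1 = 3·65 + 0·51 + 1·103 + 0·22 + (-1)·(-159) + (2)·(-208) = 41
  c_2 = 3·65 + (-1)·(51) + 2·103 + 0·22 + (-1)·(-159) + (2)·(-208) = 93
  c_3 = 5·65 + 0·51 + 0·103 + 0·22 + (-1)·(-159) + (2)·(-208) = 68
  c_4 = 4·65 + 0·51 + 0·103 + 0·22 + (-1)·(-159) + (2)·(-208) = 3
  c_5 = 8·65 + 0·51 + 0·103 + 1·22 + (-2)·(-159) + (4)·(-208) = 28
  c_6 = (-9)·(65) + (-1)·(51) + 2·103 + 0·22 + (1)·(-159) + (-3)·(-208) = 35
Base-11 expansion of each c_i:
  c_1 = 41 = 8·11^0 + 3·11^1
  c_2 = 93 = 5·11^0 + 8·11^1
  c_3 = 68 = 2·11^0 + 6·11^1
  c_4 = 3 = 3·11^0
  c_5 = 28 = 6·11^0 + 2·11^1
  c_6 = 35 = 2·11^0 + 3·11^1
λ_0 = (8, 5, 2, 3, 6, 2)
λ_1 = (3, 8, 6, 0, 2, 3)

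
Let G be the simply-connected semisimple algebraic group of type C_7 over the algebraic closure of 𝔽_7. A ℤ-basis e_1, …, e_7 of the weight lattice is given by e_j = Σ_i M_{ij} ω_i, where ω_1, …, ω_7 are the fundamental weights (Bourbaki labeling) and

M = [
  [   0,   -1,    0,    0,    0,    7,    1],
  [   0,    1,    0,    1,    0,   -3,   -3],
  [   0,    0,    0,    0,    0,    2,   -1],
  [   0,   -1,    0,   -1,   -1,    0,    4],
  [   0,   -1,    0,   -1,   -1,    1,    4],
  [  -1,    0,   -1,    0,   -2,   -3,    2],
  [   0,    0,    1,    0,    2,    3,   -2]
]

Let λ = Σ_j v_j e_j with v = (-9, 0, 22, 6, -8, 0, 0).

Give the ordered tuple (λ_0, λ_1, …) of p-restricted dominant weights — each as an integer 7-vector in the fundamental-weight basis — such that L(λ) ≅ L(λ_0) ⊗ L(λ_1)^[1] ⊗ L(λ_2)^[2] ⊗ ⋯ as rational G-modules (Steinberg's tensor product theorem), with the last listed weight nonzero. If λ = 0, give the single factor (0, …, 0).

Change of basis e → ω: c = M·v where v = (-9, 0, 22, 6, -8, 0, 0):
  c_1 = (0)·(-9) + (-1)·(0) + 0·22 + 0·6 + (0)·(-8) + 7·0 + 1·0 = 0
  c_2 = (0)·(-9) + 1·0 + 0·22 + 1·6 + (0)·(-8) + (-3)·(0) + (-3)·(0) = 6
  c_3 = (0)·(-9) + 0·0 + 0·22 + 0·6 + (0)·(-8) + 2·0 + (-1)·(0) = 0
  c_4 = (0)·(-9) + (-1)·(0) + 0·22 + (-1)·(6) + (-1)·(-8) + 0·0 + 4·0 = 2
  c_5 = (0)·(-9) + (-1)·(0) + 0·22 + (-1)·(6) + (-1)·(-8) + 1·0 + 4·0 = 2
  c_6 = (-1)·(-9) + 0·0 + (-1)·(22) + 0·6 + (-2)·(-8) + (-3)·(0) + 2·0 = 3
  c_7 = (0)·(-9) + 0·0 + 1·22 + 0·6 + (2)·(-8) + 3·0 + (-2)·(0) = 6
Expand coordinatewise in base 7:
  c_1 = 0
  c_2 = 6 = 6·7^0
  c_3 = 0
  c_4 = 2 = 2·7^0
  c_5 = 2 = 2·7^0
  c_6 = 3 = 3·7^0
  c_7 = 6 = 6·7^0
λ_0 = (0, 6, 0, 2, 2, 3, 6)

((0, 6, 0, 2, 2, 3, 6),)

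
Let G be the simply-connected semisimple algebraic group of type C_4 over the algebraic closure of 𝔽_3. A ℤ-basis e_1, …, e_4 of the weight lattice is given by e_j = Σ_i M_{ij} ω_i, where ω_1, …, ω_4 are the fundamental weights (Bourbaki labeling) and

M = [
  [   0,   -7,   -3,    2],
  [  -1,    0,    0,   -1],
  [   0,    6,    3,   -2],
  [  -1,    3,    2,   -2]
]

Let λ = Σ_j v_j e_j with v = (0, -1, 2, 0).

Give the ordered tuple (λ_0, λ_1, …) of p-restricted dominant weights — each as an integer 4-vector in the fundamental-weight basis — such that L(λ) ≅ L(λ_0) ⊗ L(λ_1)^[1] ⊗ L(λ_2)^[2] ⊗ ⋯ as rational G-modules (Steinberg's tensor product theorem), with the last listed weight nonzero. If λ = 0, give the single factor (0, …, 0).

Compute c_i = Σ_j M_{ij} v_j with v = (0, -1, 2, 0):
  c_1 = 0*0 + -7*-1 + -3*2 + 2*0 = 1
  c_2 = -1*0 + 0*-1 + 0*2 + -1*0 = 0
  c_3 = 0*0 + 6*-1 + 3*2 + -2*0 = 0
  c_4 = -1*0 + 3*-1 + 2*2 + -2*0 = 1
p = 3; digits c_i = Σ_j d_{ij}·3^j, 0 ≤ d_{ij} < 3:
  c_1 = 1 = 1·3^0
  c_2 = 0
  c_3 = 0
  c_4 = 1 = 1·3^0
Factor λ_0 = (1, 0, 0, 1)

((1, 0, 0, 1),)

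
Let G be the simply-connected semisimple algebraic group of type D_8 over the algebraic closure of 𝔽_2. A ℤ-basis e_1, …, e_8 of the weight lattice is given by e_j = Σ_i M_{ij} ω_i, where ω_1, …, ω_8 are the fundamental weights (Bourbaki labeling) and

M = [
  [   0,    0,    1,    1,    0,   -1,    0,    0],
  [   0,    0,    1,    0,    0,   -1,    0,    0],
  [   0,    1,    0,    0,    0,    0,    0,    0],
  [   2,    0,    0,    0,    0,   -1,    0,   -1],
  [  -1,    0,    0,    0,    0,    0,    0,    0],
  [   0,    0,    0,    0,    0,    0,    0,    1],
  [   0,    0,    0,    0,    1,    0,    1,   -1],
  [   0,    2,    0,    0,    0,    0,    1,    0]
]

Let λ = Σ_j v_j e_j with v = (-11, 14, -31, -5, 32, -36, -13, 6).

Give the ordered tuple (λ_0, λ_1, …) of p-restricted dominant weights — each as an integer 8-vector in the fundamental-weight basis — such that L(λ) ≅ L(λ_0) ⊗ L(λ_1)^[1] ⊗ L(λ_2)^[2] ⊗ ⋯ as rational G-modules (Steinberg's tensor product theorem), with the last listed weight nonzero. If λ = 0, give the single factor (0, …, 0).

Change of basis e → ω: c = M·v where v = (-11, 14, -31, -5, 32, -36, -13, 6):
  c_1 = 0*-11 + 0*14 + 1*-31 + 1*-5 + 0*32 + -1*-36 + 0*-13 + 0*6 = 0
  c_2 = 0*-11 + 0*14 + 1*-31 + 0*-5 + 0*32 + -1*-36 + 0*-13 + 0*6 = 5
  c_3 = 0*-11 + 1*14 + 0*-31 + 0*-5 + 0*32 + 0*-36 + 0*-13 + 0*6 = 14
  c_4 = 2*-11 + 0*14 + 0*-31 + 0*-5 + 0*32 + -1*-36 + 0*-13 + -1*6 = 8
  c_5 = -1*-11 + 0*14 + 0*-31 + 0*-5 + 0*32 + 0*-36 + 0*-13 + 0*6 = 11
  c_6 = 0*-11 + 0*14 + 0*-31 + 0*-5 + 0*32 + 0*-36 + 0*-13 + 1*6 = 6
  c_7 = 0*-11 + 0*14 + 0*-31 + 0*-5 + 1*32 + 0*-36 + 1*-13 + -1*6 = 13
  c_8 = 0*-11 + 2*14 + 0*-31 + 0*-5 + 0*32 + 0*-36 + 1*-13 + 0*6 = 15
p = 2; digits c_i = Σ_j d_{ij}·2^j, 0 ≤ d_{ij} < 2:
  c_1 = 0
  c_2 = 5 = 1·2^0 + 0·2^1 + 1·2^2
  c_3 = 14 = 0·2^0 + 1·2^1 + 1·2^2 + 1·2^3
  c_4 = 8 = 0·2^0 + 0·2^1 + 0·2^2 + 1·2^3
  c_5 = 11 = 1·2^0 + 1·2^1 + 0·2^2 + 1·2^3
  c_6 = 6 = 0·2^0 + 1·2^1 + 1·2^2
  c_7 = 13 = 1·2^0 + 0·2^1 + 1·2^2 + 1·2^3
  c_8 = 15 = 1·2^0 + 1·2^1 + 1·2^2 + 1·2^3
p-restricted factor λ_0 = (0, 1, 0, 0, 1, 0, 1, 1)
p-restricted factor λ_1 = (0, 0, 1, 0, 1, 1, 0, 1)
p-restricted factor λ_2 = (0, 1, 1, 0, 0, 1, 1, 1)
p-restricted factor λ_3 = (0, 0, 1, 1, 1, 0, 1, 1)

((0, 1, 0, 0, 1, 0, 1, 1), (0, 0, 1, 0, 1, 1, 0, 1), (0, 1, 1, 0, 0, 1, 1, 1), (0, 0, 1, 1, 1, 0, 1, 1))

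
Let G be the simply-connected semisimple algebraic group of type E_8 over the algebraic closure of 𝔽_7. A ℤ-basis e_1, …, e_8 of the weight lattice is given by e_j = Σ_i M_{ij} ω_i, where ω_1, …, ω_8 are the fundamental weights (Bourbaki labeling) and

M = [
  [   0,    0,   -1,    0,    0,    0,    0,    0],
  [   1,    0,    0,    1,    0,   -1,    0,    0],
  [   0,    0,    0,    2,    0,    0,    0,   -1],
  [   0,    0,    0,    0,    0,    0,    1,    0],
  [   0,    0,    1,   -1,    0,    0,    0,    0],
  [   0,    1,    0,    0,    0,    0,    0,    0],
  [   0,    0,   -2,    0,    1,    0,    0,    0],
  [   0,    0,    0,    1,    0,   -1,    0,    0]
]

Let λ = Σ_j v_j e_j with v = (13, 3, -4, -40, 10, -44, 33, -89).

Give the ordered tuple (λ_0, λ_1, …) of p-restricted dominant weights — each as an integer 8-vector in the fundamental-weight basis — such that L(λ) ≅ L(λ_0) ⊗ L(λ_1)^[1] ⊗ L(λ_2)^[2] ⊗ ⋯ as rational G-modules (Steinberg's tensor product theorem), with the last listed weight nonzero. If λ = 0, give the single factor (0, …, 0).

Converting to the ω-basis (c_i = row i of M dotted with v = (13, 3, -4, -40, 10, -44, 33, -89)):
  c_1 = 0*13 + 0*3 + -1*-4 + 0*-40 + 0*10 + 0*-44 + 0*33 + 0*-89 = 4
  c_2 = 1*13 + 0*3 + 0*-4 + 1*-40 + 0*10 + -1*-44 + 0*33 + 0*-89 = 17
  c_3 = 0*13 + 0*3 + 0*-4 + 2*-40 + 0*10 + 0*-44 + 0*33 + -1*-89 = 9
  c_4 = 0*13 + 0*3 + 0*-4 + 0*-40 + 0*10 + 0*-44 + 1*33 + 0*-89 = 33
  c_5 = 0*13 + 0*3 + 1*-4 + -1*-40 + 0*10 + 0*-44 + 0*33 + 0*-89 = 36
  c_6 = 0*13 + 1*3 + 0*-4 + 0*-40 + 0*10 + 0*-44 + 0*33 + 0*-89 = 3
  c_7 = 0*13 + 0*3 + -2*-4 + 0*-40 + 1*10 + 0*-44 + 0*33 + 0*-89 = 18
  c_8 = 0*13 + 0*3 + 0*-4 + 1*-40 + 0*10 + -1*-44 + 0*33 + 0*-89 = 4
p = 7; digits c_i = Σ_j d_{ij}·7^j, 0 ≤ d_{ij} < 7:
  c_1 = 4 = 4·7^0
  c_2 = 17 = 3·7^0 + 2·7^1
  c_3 = 9 = 2·7^0 + 1·7^1
  c_4 = 33 = 5·7^0 + 4·7^1
  c_5 = 36 = 1·7^0 + 5·7^1
  c_6 = 3 = 3·7^0
  c_7 = 18 = 4·7^0 + 2·7^1
  c_8 = 4 = 4·7^0
p-restricted factor λ_0 = (4, 3, 2, 5, 1, 3, 4, 4)
p-restricted factor λ_1 = (0, 2, 1, 4, 5, 0, 2, 0)

((4, 3, 2, 5, 1, 3, 4, 4), (0, 2, 1, 4, 5, 0, 2, 0))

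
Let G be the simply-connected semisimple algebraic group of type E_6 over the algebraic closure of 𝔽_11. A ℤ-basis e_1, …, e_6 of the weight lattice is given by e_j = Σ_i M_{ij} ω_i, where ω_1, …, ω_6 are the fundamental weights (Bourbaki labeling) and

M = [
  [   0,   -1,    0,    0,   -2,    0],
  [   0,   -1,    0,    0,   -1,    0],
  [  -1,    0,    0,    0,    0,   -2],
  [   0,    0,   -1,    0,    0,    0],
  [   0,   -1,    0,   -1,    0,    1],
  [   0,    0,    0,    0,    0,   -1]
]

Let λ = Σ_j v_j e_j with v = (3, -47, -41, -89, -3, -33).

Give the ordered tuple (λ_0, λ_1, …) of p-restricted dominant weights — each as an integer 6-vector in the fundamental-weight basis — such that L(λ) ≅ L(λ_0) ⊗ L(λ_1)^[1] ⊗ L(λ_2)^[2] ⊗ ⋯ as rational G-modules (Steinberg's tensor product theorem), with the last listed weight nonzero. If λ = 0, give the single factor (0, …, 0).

((9, 6, 8, 8, 4, 0), (4, 4, 5, 3, 9, 3))

Converting to the ω-basis (c_i = row i of M dotted with v = (3, -47, -41, -89, -3, -33)):
  c_1 = 0·3 + (-1)·(-47) + (0)·(-41) + (0)·(-89) + (-2)·(-3) + (0)·(-33) = 53
  c_2 = 0·3 + (-1)·(-47) + (0)·(-41) + (0)·(-89) + (-1)·(-3) + (0)·(-33) = 50
  c_3 = (-1)·(3) + (0)·(-47) + (0)·(-41) + (0)·(-89) + (0)·(-3) + (-2)·(-33) = 63
  c_4 = 0·3 + (0)·(-47) + (-1)·(-41) + (0)·(-89) + (0)·(-3) + (0)·(-33) = 41
  c_5 = 0·3 + (-1)·(-47) + (0)·(-41) + (-1)·(-89) + (0)·(-3) + (1)·(-33) = 103
  c_6 = 0·3 + (0)·(-47) + (0)·(-41) + (0)·(-89) + (0)·(-3) + (-1)·(-33) = 33
Base-11 expansion of each c_i:
  c_1 = 53 = 9·11^0 + 4·11^1
  c_2 = 50 = 6·11^0 + 4·11^1
  c_3 = 63 = 8·11^0 + 5·11^1
  c_4 = 41 = 8·11^0 + 3·11^1
  c_5 = 103 = 4·11^0 + 9·11^1
  c_6 = 33 = 0·11^0 + 3·11^1
λ_0 = (9, 6, 8, 8, 4, 0)
λ_1 = (4, 4, 5, 3, 9, 3)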